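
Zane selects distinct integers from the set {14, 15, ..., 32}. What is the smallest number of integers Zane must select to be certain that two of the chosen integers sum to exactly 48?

Two chosen integers sum to 48 exactly when both halves of some pair {x, 48−x} with 16 ≤ x ≤ 48−x ≤ 32 are chosen — 8 such pairs.
The remaining 3 elements (those with no distinct partner in range) can never complete a 48-sum, so the worst case takes all of them and one from each pair: 3 + 8 = 11.
By the pigeonhole principle, the 12th integer has to be the second member of some pair, so 11 + 1 = 12.

12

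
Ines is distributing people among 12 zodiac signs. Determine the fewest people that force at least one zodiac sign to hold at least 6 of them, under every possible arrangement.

61

With 60 people one could put exactly 5 in each of the 12 zodiac signs, and no zodiac sign would reach 6.
Pigeonhole: one more person must land in a zodiac sign that already has 5, giving it 6.
So 12 × 5 + 1 = 61 people are required.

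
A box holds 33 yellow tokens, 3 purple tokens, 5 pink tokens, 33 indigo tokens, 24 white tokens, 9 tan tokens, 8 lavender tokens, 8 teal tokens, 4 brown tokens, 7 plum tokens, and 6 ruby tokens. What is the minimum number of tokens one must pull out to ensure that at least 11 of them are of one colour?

81

An adversary could hand out at most 10 tokens per colour (8 colours run out sooner): 10 + 3 + 5 + 10 + 10 + 9 + 8 + 8 + 4 + 7 + 6 = 80 tokens and still no colour has 11.
One more token lands in a colour already at 10, so 81 draws are enough and 80 are not.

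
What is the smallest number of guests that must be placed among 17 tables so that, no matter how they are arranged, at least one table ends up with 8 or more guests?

120

With 119 guests one could put exactly 7 in each of the 17 tables, and no table would reach 8.
One more guest must land in a table that already has 7, giving it 8.
So 17 × 7 + 1 = 120 guests are required.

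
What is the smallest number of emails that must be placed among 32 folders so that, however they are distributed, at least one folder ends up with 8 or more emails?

With 224 emails one could put exactly 7 in each of the 32 folders, and no folder would reach 8.
Pigeonhole: one more email must land in a folder that already has 7, giving it 8.
So 32 × 7 + 1 = 225 emails are required.

225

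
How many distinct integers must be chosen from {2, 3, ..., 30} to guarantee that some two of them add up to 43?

A set avoiding the sum 43 can contain at most one of each pair {x, 43−x}, plus the 11 elements whose complement lies outside the range.
The integers 2, …, 21 (20 of them) are such a set: any two sum to at least 2+3 = 5 and at most 20+21 = 41 < 43.
Any 21st integer completes one of the 9 pairs, so 21 choices force a sum of 43.

21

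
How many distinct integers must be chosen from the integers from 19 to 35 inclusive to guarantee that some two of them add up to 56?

11

A set avoiding the sum 56 can contain at most one of each pair {x, 56−x}, plus the 3 elements whose complement lies outside the range or equal to its own complement.
The integers 19, …, 28 (10 of them) are such a set: any two sum to at least 19+20 = 39 and at most 27+28 = 55 < 56.
By pigeonhole, any 11th integer completes one of the 7 pairs, so 11 choices force a sum of 56.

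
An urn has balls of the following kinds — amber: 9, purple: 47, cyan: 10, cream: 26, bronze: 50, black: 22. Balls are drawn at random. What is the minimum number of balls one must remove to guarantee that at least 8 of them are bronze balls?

In the worst case for collecting bronze balls, every non-bronze ball comes out first.
There are 9 + 47 + 10 + 26 + 22 = 114 non-bronze balls altogether.
After those, each further ball must be bronze, so 114 + 8 = 122 draws guarantee 8 bronze balls.

122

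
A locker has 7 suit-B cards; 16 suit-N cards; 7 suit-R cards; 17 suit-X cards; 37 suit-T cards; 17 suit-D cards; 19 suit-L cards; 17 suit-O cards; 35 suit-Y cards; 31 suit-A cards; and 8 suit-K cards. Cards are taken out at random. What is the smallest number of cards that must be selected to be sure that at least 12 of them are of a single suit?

Pigeonhole: the 11 suits are the holes; the cards drawn are the pigeons.
To avoid 12 of any one suit, the worst case takes at most 11 of each suit, or every card of a suit that has fewer than 11.
That gives 7 + 11 + 7 + 11 + 11 + 11 + 11 + 11 + 11 + 11 + 8 = 110 cards with no suit reaching 12.
The next card forces some suit to 12, so 110 + 1 = 111.

111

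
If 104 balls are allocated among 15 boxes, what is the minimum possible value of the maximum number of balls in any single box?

7

The 15 boxes are the holes and the 104 balls are the pigeons.
If every box held at most 6 balls, the total would be at most 15 × 6 = 90, which is less than 104.
So some box holds at least ⌈104/15⌉ = 7 balls.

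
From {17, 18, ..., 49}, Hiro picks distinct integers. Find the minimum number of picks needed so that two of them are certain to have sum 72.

21

A set avoiding the sum 72 can contain at most one of each pair {x, 72−x}, plus the 7 elements whose complement lies outside the range or equal to its own complement.
The integers 17, …, 36 (20 of them) are such a set: any two sum to at least 17+18 = 35 and at most 35+36 = 71 < 72.
By pigeonhole, any 21st integer completes one of the 13 pairs, so 21 choices force a sum of 72.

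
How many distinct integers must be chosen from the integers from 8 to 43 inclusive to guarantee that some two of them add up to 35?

27

Group the elements by complementary pair {x, 35−x}: {8,27}, {9,26}, {10,25}, …, giving 10 two-element pairs and 16 integers whose partner 35−x falls outside [8,43].
Treating each of those 26 groups as a pigeonhole, one can pick one integer per group — 26 integers — with no two summing to 35.
The 27th integer lands in an occupied pair, forcing a sum of 35.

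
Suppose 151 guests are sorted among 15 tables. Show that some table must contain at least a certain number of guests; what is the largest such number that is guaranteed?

11

The 15 tables are the holes and the 151 guests are the pigeons.
If every table held at most 10 guests, the total would be at most 15 × 10 = 150, which is less than 151.
So some table holds at least ⌈151/15⌉ = 11 guests.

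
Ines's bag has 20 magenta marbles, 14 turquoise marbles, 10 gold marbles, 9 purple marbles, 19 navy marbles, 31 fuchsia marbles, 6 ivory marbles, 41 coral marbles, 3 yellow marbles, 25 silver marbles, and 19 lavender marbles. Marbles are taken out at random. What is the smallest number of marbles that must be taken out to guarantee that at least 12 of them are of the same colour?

106

An adversary could hand out at most 11 marbles per colour (4 colours run out sooner): 11 + 11 + 10 + 9 + 11 + 11 + 6 + 11 + 3 + 11 + 11 = 105 marbles and still no colour has 12.
Pigeonhole: one more marble lands in a colour already at 11, so 106 draws are enough and 105 are not.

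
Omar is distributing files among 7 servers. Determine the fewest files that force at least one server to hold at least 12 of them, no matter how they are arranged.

78

With 77 files one could put exactly 11 in each of the 7 servers, and no server would reach 12.
By pigeonhole, one more file must land in a server that already has 11, giving it 12.
So 7 × 11 + 1 = 78 files are required.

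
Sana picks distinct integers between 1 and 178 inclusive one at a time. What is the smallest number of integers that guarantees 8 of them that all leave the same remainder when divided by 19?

134

The 19 residue classes mod 19 are the pigeonholes.
With 133 integers one could put 7 in each residue class and have no class reach 8.
The 134th integer pushes some class to 8, so 19·7 + 1 = 134.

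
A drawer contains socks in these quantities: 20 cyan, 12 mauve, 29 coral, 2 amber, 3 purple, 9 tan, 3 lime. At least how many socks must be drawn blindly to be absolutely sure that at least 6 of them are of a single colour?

Pigeonhole: the 7 colours are the holes; the socks drawn are the pigeons.
To avoid 6 of any one colour, the worst case takes at most 5 of each colour, or every sock of a colour that has fewer than 5.
That gives 5 + 5 + 5 + 2 + 3 + 5 + 3 = 28 socks with no colour reaching 6.
The next sock forces some colour to 6, so 28 + 1 = 29.

29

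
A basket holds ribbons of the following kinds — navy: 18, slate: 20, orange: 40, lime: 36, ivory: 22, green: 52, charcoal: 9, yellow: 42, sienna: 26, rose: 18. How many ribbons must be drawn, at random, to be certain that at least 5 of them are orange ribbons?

248

In the worst case for collecting orange ribbons, every non-orange ribbon comes out first.
There are 18 + 20 + 36 + 22 + 52 + 9 + 42 + 26 + 18 = 243 non-orange ribbons altogether.
After those, each further ribbon must be orange, so 243 + 5 = 248 draws guarantee 5 orange ribbons.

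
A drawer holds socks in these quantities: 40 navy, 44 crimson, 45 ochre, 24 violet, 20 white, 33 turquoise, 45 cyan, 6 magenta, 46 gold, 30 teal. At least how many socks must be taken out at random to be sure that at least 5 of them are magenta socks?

In the worst case for collecting magenta socks, every non-magenta sock comes out first.
There are 40 + 44 + 45 + 24 + 20 + 33 + 45 + 46 + 30 = 327 non-magenta socks altogether.
After those, each further sock must be magenta, so 327 + 5 = 332 draws guarantee 5 magenta socks.

332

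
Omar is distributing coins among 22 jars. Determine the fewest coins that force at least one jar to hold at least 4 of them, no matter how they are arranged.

67

With 66 coins one could put exactly 3 in each of the 22 jars, and no jar would reach 4.
Pigeonhole: one more coin must land in a jar that already has 3, giving it 4.
So 22 × 3 + 1 = 67 coins are required.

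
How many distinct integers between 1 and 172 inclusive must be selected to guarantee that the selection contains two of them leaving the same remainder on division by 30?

The 30 residue classes mod 30 are the pigeonholes.
With 30 integers one could put 1 in each residue class and have no class reach 2.
The 31st integer pushes some class to 2, so 30·1 + 1 = 31.

31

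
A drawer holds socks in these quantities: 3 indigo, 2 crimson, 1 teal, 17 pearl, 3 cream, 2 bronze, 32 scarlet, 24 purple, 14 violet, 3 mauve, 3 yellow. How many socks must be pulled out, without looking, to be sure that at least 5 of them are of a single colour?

34

The 11 colours are the holes; the socks drawn are the pigeons.
To avoid 5 of any one colour, the worst case takes at most 4 of each colour, or every sock of a colour that has fewer than 4.
That gives 3 + 2 + 1 + 4 + 3 + 2 + 4 + 4 + 4 + 3 + 3 = 33 socks with no colour reaching 5.
The next sock forces some colour to 5, so 33 + 1 = 34.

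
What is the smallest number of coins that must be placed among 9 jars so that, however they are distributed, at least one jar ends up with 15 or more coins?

127

With 126 coins one could put exactly 14 in each of the 9 jars, and no jar would reach 15.
One more coin must land in a jar that already has 14, giving it 15.
So 9 × 14 + 1 = 127 coins are required.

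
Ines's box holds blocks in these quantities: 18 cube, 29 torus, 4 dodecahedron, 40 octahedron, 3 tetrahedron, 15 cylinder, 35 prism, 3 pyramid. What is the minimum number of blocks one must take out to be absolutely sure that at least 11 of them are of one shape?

By the pigeonhole principle, put each drawn block into a box by shape. The largest draw with every box below 11 takes min(count, 10) from each shape; shapes with fewer than 10 contribute all they have.
Σ min(cᵢ, 10) = 10 + 10 + 4 + 10 + 3 + 10 + 10 + 3 = 60.
Draw number 60 + 1 = 61 must push one box to 11.

61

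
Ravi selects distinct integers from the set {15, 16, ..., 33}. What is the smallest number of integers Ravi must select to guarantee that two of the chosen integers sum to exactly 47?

A set avoiding the sum 47 can contain at most one of each pair {x, 47−x}, plus the 1 element whose complement lies outside the range.
The integers 24, …, 33 (10 of them) are such a set: any two sum to at least 24+25 = 49 > 47.
Any 11th integer completes one of the 9 pairs, so 11 choices force a sum of 47.

11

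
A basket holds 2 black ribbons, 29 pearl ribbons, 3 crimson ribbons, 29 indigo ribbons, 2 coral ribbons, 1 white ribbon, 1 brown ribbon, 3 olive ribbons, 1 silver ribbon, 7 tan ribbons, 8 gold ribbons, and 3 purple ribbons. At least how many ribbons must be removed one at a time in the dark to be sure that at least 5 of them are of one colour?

33

The 12 colours are the holes; the ribbons drawn are the pigeons.
To avoid 5 of any one colour, the worst case takes at most 4 of each colour, or every ribbon of a colour that has fewer than 4.
That gives 2 + 4 + 3 + 4 + 2 + 1 + 1 + 3 + 1 + 4 + 4 + 3 = 32 ribbons with no colour reaching 5.
The next ribbon forces some colour to 5, so 32 + 1 = 33.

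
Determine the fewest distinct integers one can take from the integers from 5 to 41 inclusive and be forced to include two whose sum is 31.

27

Group the elements by complementary pair {x, 31−x}: {5,26}, {6,25}, {7,24}, …, giving 11 two-element pairs and 15 integers whose partner 31−x falls outside [5,41].
Treating each of those 26 groups as a pigeonhole, one can pick one integer per group — 26 integers — with no two summing to 31.
The 27th integer lands in an occupied pair, forcing a sum of 31.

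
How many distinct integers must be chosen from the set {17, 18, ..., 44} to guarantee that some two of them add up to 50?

Two chosen integers sum to 50 exactly when both halves of some pair {x, 50−x} with 17 ≤ x ≤ 50−x ≤ 33 are chosen — 8 such pairs.
The remaining 12 elements (those with no distinct partner in range) can never complete a 50-sum, so the worst case takes all of them and one from each pair: 12 + 8 = 20.
The 21st integer has to be the second member of some pair, so 20 + 1 = 21.

21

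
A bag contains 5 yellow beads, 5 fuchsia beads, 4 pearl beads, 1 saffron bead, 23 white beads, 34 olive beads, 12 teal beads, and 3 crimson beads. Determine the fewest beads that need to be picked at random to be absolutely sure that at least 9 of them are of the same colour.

43

The 8 colours are the holes; the beads drawn are the pigeons.
To avoid 9 of any one colour, the worst case takes at most 8 of each colour, or every bead of a colour that has fewer than 8.
That gives 5 + 5 + 4 + 1 + 8 + 8 + 8 + 3 = 42 beads with no colour reaching 9.
The next bead forces some colour to 9, so 42 + 1 = 43.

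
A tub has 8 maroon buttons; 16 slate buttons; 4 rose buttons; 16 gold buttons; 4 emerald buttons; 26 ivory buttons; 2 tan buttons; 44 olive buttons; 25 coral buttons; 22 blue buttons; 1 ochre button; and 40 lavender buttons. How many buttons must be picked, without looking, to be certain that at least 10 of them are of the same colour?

83

An adversary could hand out at most 9 buttons per colour (5 colours run out sooner): 8 + 9 + 4 + 9 + 4 + 9 + 2 + 9 + 9 + 9 + 1 + 9 = 82 buttons and still no colour has 10.
One more button lands in a colour already at 9, so 83 draws are enough and 82 are not.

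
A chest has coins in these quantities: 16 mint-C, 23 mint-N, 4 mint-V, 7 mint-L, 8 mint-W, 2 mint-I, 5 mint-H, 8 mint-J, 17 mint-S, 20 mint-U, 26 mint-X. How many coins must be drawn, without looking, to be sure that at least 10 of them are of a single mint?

80

The 11 mints are the holes; the coins drawn are the pigeons.
To avoid 10 of any one mint, the worst case takes at most 9 of each mint, or every coin of a mint that has fewer than 9.
That gives 9 + 9 + 4 + 7 + 8 + 2 + 5 + 8 + 9 + 9 + 9 = 79 coins with no mint reaching 10.
The next coin forces some mint to 10, so 79 + 1 = 80.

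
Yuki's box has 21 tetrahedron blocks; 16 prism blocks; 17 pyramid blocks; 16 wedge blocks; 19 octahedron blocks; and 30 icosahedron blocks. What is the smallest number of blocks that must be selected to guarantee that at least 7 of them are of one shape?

The 6 shapes are the holes; the blocks drawn are the pigeons.
To avoid 7 of any one shape, the worst case takes at most 6 of each shape.
That gives 6 + 6 + 6 + 6 + 6 + 6 = 36 blocks with no shape reaching 7.
The next block forces some shape to 7, so 36 + 1 = 37.

37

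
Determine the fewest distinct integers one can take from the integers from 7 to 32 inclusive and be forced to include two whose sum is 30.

Two chosen integers sum to 30 exactly when both halves of some pair {x, 30−x} with 7 ≤ x ≤ 30−x ≤ 23 are chosen — 8 such pairs.
The remaining 10 elements (those with no distinct partner in range) can never complete a 30-sum, so the worst case takes all of them and one from each pair: 10 + 8 = 18.
The 19th integer has to be the second member of some pair, so 18 + 1 = 19.

19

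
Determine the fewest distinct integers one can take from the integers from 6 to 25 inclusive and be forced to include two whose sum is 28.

A set avoiding the sum 28 can contain at most one of each pair {x, 28−x}, plus the 4 elements whose complement lies outside the range or equal to its own complement.
The integers 14, …, 25 (12 of them) are such a set: any two sum to at least 14+15 = 29 > 28.
Any 13th integer completes one of the 8 pairs, so 13 choices force a sum of 28.

13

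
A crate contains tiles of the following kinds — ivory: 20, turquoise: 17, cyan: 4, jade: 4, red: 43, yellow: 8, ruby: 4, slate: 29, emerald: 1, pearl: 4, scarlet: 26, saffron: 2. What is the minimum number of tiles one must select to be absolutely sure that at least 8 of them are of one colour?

62

An adversary could hand out at most 7 tiles per colour (6 colours run out sooner): 7 + 7 + 4 + 4 + 7 + 7 + 4 + 7 + 1 + 4 + 7 + 2 = 61 tiles and still no colour has 8.
One more tile lands in a colour already at 7, so 62 draws are enough and 61 are not.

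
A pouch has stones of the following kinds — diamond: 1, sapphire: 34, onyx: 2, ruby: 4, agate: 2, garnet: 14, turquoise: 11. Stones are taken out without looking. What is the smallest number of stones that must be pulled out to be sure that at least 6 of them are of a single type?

The 7 types are the holes; the stones drawn are the pigeons.
To avoid 6 of any one type, the worst case takes at most 5 of each type, or every stone of a type that has fewer than 5.
That gives 1 + 5 + 2 + 4 + 2 + 5 + 5 = 24 stones with no type reaching 6.
The next stone forces some type to 6, so 24 + 1 = 25.

25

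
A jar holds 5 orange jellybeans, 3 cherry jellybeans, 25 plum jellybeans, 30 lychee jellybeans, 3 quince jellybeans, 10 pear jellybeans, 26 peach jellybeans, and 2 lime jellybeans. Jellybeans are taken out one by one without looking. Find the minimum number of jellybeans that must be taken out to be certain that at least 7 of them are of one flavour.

The 8 flavours are the holes; the jellybeans drawn are the pigeons.
To avoid 7 of any one flavour, the worst case takes at most 6 of each flavour, or every jellybean of a flavour that has fewer than 6.
That gives 5 + 3 + 6 + 6 + 3 + 6 + 6 + 2 = 37 jellybeans with no flavour reaching 7.
The next jellybean forces some flavour to 7, so 37 + 1 = 38.

38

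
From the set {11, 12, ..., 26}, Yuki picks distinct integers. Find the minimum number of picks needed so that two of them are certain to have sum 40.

11

Two chosen integers sum to 40 exactly when both halves of some pair {x, 40−x} with 14 ≤ x ≤ 40−x ≤ 26 are chosen — 6 such pairs.
The remaining 4 elements (those with no distinct partner in range) can never complete a 40-sum, so the worst case takes all of them and one from each pair: 4 + 6 = 10.
By pigeonhole, the 11th integer has to be the second member of some pair, so 10 + 1 = 11.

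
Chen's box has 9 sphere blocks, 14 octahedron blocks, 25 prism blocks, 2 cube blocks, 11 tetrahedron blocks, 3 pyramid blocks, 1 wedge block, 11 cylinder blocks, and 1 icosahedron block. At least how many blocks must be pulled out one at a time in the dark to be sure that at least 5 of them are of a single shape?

28

By pigeonhole, the 9 shapes are the holes; the blocks drawn are the pigeons.
To avoid 5 of any one shape, the worst case takes at most 4 of each shape, or every block of a shape that has fewer than 4.
That gives 4 + 4 + 4 + 2 + 4 + 3 + 1 + 4 + 1 = 27 blocks with no shape reaching 5.
The next block forces some shape to 5, so 27 + 1 = 28.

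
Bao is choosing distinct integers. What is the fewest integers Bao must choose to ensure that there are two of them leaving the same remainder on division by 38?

Pigeonhole: the 38 residue classes mod 38 are the pigeonholes.
With 38 integers one could put 1 in each residue class and have no class reach 2.
The 39th integer pushes some class to 2, so 38·1 + 1 = 39.

39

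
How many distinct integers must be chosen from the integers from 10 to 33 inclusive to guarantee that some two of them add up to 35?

17

A set avoiding the sum 35 can contain at most one of each pair {x, 35−x}, plus the 8 elements whose complement lies outside the range.
The integers 18, …, 33 (16 of them) are such a set: any two sum to at least 18+19 = 37 > 35.
By the pigeonhole principle, any 17th integer completes one of the 8 pairs, so 17 choices force a sum of 35.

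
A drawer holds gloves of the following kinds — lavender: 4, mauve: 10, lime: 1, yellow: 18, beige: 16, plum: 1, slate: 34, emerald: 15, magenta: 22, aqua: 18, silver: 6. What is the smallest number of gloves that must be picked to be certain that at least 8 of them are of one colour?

Put each drawn glove into a box by colour. The largest draw with every box below 8 takes min(count, 7) from each colour; colours with fewer than 7 contribute all they have.
Σ min(cᵢ, 7) = 4 + 7 + 1 + 7 + 7 + 1 + 7 + 7 + 7 + 7 + 6 = 61.
Draw number 61 + 1 = 62 must push one box to 8.

62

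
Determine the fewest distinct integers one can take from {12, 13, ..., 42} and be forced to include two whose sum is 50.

Two chosen integers sum to 50 exactly when both halves of some pair {x, 50−x} with 12 ≤ x ≤ 50−x ≤ 38 are chosen — 13 such pairs.
The remaining 5 elements (those with no distinct partner in range) can never complete a 50-sum, so the worst case takes all of them and one from each pair: 5 + 13 = 18.
By the pigeonhole principle, the 19th integer has to be the second member of some pair, so 18 + 1 = 19.

19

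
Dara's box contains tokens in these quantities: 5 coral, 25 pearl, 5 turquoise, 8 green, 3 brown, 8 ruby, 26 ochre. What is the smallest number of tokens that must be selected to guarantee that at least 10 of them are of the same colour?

Put each drawn token into a box by colour. The largest draw with every box below 10 takes min(count, 9) from each colour; colours with fewer than 9 contribute all they have.
Σ min(cᵢ, 9) = 5 + 9 + 5 + 8 + 3 + 8 + 9 = 47.
Draw number 47 + 1 = 48 must push one box to 10.

48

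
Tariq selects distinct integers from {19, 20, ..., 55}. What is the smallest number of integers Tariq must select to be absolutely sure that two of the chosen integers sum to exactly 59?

Two chosen integers sum to 59 exactly when both halves of some pair {x, 59−x} with 19 ≤ x ≤ 59−x ≤ 40 are chosen — 11 such pairs.
The remaining 15 elements (those with no distinct partner in range) can never complete a 59-sum, so the worst case takes all of them and one from each pair: 15 + 11 = 26.
By the pigeonhole principle, the 27th integer has to be the second member of some pair, so 26 + 1 = 27.

27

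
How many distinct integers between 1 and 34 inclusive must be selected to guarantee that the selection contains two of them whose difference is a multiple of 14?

15

Integers whose pairwise differences are multiples of 14 are exactly those sharing a remainder mod 14. The 14 residue classes mod 14 are the pigeonholes.
With 14 integers one could put 1 in each residue class and have no class reach 2.
The 15th integer pushes some class to 2, so 14·1 + 1 = 15.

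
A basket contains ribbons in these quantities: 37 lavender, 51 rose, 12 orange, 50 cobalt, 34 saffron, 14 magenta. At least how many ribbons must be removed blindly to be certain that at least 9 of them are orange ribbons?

In the worst case for collecting orange ribbons, every non-orange ribbon comes out first.
There are 37 + 51 + 50 + 34 + 14 = 186 non-orange ribbons altogether.
After those, each further ribbon must be orange, so 186 + 9 = 195 draws guarantee 9 orange ribbons.

195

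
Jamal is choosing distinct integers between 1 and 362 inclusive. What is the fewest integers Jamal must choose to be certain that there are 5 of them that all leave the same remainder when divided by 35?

141

The 35 residue classes mod 35 are the pigeonholes.
With 140 integers one could put 4 in each residue class and have no class reach 5.
The 141st integer pushes some class to 5, so 35·4 + 1 = 141.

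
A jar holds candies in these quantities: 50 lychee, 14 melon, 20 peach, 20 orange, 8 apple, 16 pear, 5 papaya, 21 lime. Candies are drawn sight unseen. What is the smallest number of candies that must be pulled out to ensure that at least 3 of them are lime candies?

136

In the worst case for collecting lime candies, every non-lime candy comes out first.
There are 50 + 14 + 20 + 20 + 8 + 16 + 5 = 133 non-lime candies altogether.
After those, each further candy must be lime, so 133 + 3 = 136 draws guarantee 3 lime candies.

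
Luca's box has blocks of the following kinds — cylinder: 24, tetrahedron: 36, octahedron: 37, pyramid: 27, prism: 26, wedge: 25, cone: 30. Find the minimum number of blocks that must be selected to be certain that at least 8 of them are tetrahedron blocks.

In the worst case for collecting tetrahedron blocks, every non-tetrahedron block comes out first.
There are 24 + 37 + 27 + 26 + 25 + 30 = 169 non-tetrahedron blocks altogether.
After those, each further block must be tetrahedron, so 169 + 8 = 177 draws guarantee 8 tetrahedron blocks.

177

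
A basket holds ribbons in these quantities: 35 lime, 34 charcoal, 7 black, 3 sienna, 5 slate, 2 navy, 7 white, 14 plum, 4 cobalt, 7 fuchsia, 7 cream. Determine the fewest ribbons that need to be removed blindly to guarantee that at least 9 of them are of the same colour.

The 11 colours are the holes; the ribbons drawn are the pigeons.
To avoid 9 of any one colour, the worst case takes at most 8 of each colour, or every ribbon of a colour that has fewer than 8.
That gives 8 + 8 + 7 + 3 + 5 + 2 + 7 + 8 + 4 + 7 + 7 = 66 ribbons with no colour reaching 9.
The next ribbon forces some colour to 9, so 66 + 1 = 67.

67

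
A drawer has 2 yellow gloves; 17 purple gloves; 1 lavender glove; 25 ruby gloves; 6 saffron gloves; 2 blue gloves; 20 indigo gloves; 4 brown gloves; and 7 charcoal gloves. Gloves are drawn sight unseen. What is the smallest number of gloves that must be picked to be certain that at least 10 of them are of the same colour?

50

An adversary could hand out at most 9 gloves per colour (6 colours run out sooner): 2 + 9 + 1 + 9 + 6 + 2 + 9 + 4 + 7 = 49 gloves and still no colour has 10.
By the pigeonhole principle, one more glove lands in a colour already at 9, so 50 draws are enough and 49 are not.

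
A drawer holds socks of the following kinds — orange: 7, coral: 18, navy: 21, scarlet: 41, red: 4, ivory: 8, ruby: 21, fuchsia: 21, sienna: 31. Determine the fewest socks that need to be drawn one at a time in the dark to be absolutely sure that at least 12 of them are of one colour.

86

By pigeonhole, the 9 colours are the holes; the socks drawn are the pigeons.
To avoid 12 of any one colour, the worst case takes at most 11 of each colour, or every sock of a colour that has fewer than 11.
That gives 7 + 11 + 11 + 11 + 4 + 8 + 11 + 11 + 11 = 85 socks with no colour reaching 12.
The next sock forces some colour to 12, so 85 + 1 = 86.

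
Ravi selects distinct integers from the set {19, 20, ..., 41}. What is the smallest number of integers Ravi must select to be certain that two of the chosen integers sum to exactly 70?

18

Group the elements by complementary pair {x, 70−x}: {29,41}, {30,40}, {31,39}, …, giving 6 two-element pairs; the single value 35 (it cannot pair with itself since the integers are distinct); and 10 integers whose partner 70−x falls outside [19,41].
Treating each of those 17 groups as a pigeonhole, one can pick one integer per group — 17 integers — with no two summing to 70.
The 18th integer lands in an occupied pair, forcing a sum of 70.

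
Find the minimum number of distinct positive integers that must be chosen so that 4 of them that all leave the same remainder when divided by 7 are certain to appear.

22

By the pigeonhole principle, the 7 residue classes mod 7 are the pigeonholes.
With 21 integers one could put 3 in each residue class and have no class reach 4.
The 22nd integer pushes some class to 4, so 7·3 + 1 = 22.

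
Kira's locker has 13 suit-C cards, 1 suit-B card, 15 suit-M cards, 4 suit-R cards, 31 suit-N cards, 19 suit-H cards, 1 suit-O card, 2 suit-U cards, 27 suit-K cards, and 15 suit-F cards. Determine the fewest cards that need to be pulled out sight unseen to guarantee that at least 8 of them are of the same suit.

By pigeonhole, the 10 suits are the holes; the cards drawn are the pigeons.
To avoid 8 of any one suit, the worst case takes at most 7 of each suit, or every card of a suit that has fewer than 7.
That gives 7 + 1 + 7 + 4 + 7 + 7 + 1 + 2 + 7 + 7 = 50 cards with no suit reaching 8.
The next card forces some suit to 8, so 50 + 1 = 51.

51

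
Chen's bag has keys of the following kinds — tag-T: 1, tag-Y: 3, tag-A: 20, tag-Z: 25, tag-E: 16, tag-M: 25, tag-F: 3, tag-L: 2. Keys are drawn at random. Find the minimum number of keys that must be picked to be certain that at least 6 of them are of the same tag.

An adversary could hand out at most 5 keys per tag (4 tags run out sooner): 1 + 3 + 5 + 5 + 5 + 5 + 3 + 2 = 29 keys and still no tag has 6.
By the pigeonhole principle, one more key lands in a tag already at 5, so 30 draws are enough and 29 are not.

30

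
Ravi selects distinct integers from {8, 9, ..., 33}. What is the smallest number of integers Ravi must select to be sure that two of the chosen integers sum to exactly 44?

Two chosen integers sum to 44 exactly when both halves of some pair {x, 44−x} with 11 ≤ x ≤ 44−x ≤ 33 are chosen — 11 such pairs.
The remaining 4 elements (those with no distinct partner in range) can never complete a 44-sum, so the worst case takes all of them and one from each pair: 4 + 11 = 15.
The 16th integer has to be the second member of some pair, so 15 + 1 = 16.

16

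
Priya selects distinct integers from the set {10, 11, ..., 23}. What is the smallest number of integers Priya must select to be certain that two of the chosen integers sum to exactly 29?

Two chosen integers sum to 29 exactly when both halves of some pair {x, 29−x} with 10 ≤ x ≤ 29−x ≤ 19 are chosen — 5 such pairs.
The remaining 4 elements (those with no distinct partner in range) can never complete a 29-sum, so the worst case takes all of them and one from each pair: 4 + 5 = 9.
By the pigeonhole principle, the 10th integer has to be the second member of some pair, so 9 + 1 = 10.

10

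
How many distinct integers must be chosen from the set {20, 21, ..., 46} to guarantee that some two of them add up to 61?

17

Two chosen integers sum to 61 exactly when both halves of some pair {x, 61−x} with 20 ≤ x ≤ 61−x ≤ 41 are chosen — 11 such pairs.
The remaining 5 elements (those with no distinct partner in range) can never complete a 61-sum, so the worst case takes all of them and one from each pair: 5 + 11 = 16.
Pigeonhole: the 17th integer has to be the second member of some pair, so 16 + 1 = 17.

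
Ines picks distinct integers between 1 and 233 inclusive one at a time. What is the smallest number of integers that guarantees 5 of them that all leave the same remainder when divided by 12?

The 12 residue classes mod 12 are the pigeonholes.
With 48 integers one could put 4 in each residue class and have no class reach 5.
The 49th integer pushes some class to 5, so 12·4 + 1 = 49.

49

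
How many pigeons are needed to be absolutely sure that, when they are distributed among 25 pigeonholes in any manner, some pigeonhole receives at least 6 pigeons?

With 125 pigeons one could put exactly 5 in each of the 25 pigeonholes, and no pigeonhole would reach 6.
Pigeonhole: one more pigeon must land in a pigeonhole that already has 5, giving it 6.
So 25 × 5 + 1 = 126 pigeons are required.

126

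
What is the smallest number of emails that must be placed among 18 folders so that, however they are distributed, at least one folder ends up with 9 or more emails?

With 144 emails one could put exactly 8 in each of the 18 folders, and no folder would reach 9.
By the pigeonhole principle, one more email must land in a folder that already has 8, giving it 9.
So 18 × 8 + 1 = 145 emails are required.

145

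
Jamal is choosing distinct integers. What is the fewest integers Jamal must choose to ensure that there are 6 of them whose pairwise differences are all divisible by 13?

66

Integers whose pairwise differences are multiples of 13 are exactly those sharing a remainder mod 13. The 13 residue classes mod 13 are the pigeonholes.
With 65 integers one could put 5 in each residue class and have no class reach 6.
The 66th integer pushes some class to 6, so 13·5 + 1 = 66.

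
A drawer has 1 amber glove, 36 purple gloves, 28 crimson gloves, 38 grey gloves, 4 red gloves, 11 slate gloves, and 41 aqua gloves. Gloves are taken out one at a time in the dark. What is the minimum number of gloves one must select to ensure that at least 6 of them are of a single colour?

An adversary could hand out at most 5 gloves per colour (amber, red run out sooner): 1 + 5 + 5 + 5 + 4 + 5 + 5 = 30 gloves and still no colour has 6.
One more glove lands in a colour already at 5, so 31 draws are enough and 30 are not.

31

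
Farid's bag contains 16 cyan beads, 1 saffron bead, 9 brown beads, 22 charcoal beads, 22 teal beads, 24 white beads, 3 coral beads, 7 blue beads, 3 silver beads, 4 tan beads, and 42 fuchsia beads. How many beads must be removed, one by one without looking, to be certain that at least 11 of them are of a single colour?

78

Put each drawn bead into a box by colour. The largest draw with every box below 11 takes min(count, 10) from each colour; colours with fewer than 10 contribute all they have.
Σ min(cᵢ, 10) = 10 + 1 + 9 + 10 + 10 + 10 + 3 + 7 + 3 + 4 + 10 = 77.
Draw number 77 + 1 = 78 must push one box to 11.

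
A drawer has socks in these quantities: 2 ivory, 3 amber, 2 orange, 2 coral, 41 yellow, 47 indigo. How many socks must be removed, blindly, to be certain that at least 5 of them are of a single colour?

18

Put each drawn sock into a box by colour. The largest draw with every box below 5 takes min(count, 4) from each colour; colours with fewer than 4 contribute all they have.
Σ min(cᵢ, 4) = 2 + 3 + 2 + 2 + 4 + 4 = 17.
Draw number 17 + 1 = 18 must push one box to 5.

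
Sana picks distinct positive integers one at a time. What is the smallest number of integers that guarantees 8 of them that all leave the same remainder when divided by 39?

274

By the pigeonhole principle, the 39 residue classes mod 39 are the pigeonholes.
With 273 integers one could put 7 in each residue class and have no class reach 8.
The 274th integer pushes some class to 8, so 39·7 + 1 = 274.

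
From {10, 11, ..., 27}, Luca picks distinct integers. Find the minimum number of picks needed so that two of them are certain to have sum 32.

A set avoiding the sum 32 can contain at most one of each pair {x, 32−x}, plus the 6 elements whose complement lies outside the range or equal to its own complement.
The integers 16, …, 27 (12 of them) are such a set: any two sum to at least 16+17 = 33 > 32.
Any 13th integer completes one of the 6 pairs, so 13 choices force a sum of 32.

13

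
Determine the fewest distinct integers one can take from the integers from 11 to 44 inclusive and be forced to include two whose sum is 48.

A set avoiding the sum 48 can contain at most one of each pair {x, 48−x}, plus the 8 elements whose complement lies outside the range or equal to its own complement.
The integers 24, …, 44 (21 of them) are such a set: any two sum to at least 24+25 = 49 > 48.
Any 22nd integer completes one of the 13 pairs, so 22 choices force a sum of 48.

22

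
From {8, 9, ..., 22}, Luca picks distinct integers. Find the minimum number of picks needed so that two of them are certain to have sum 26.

11

Group the elements by complementary pair {x, 26−x}: {8,18}, {9,17}, {10,16}, …, giving 5 two-element pairs, the single value 13 (it cannot pair with itself since the integers are distinct), and 4 integers whose partner 26−x falls outside [8,22].
Pigeonhole: treating each of those 10 groups as a pigeonhole, one can pick one integer per group — 10 integers — with no two summing to 26.
The 11th integer lands in an occupied pair, forcing a sum of 26.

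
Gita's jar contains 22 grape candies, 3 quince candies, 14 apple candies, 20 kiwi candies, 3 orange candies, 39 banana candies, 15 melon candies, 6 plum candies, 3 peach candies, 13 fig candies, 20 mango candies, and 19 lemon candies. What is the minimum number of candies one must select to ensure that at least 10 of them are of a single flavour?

88

Pigeonhole: the 12 flavours are the holes; the candies drawn are the pigeons.
To avoid 10 of any one flavour, the worst case takes at most 9 of each flavour, or every candy of a flavour that has fewer than 9.
That gives 9 + 3 + 9 + 9 + 3 + 9 + 9 + 6 + 3 + 9 + 9 + 9 = 87 candies with no flavour reaching 10.
The next candy forces some flavour to 10, so 87 + 1 = 88.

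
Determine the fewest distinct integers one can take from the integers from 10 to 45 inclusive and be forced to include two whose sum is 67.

25

A set avoiding the sum 67 can contain at most one of each pair {x, 67−x}, plus the 12 elements whose complement lies outside the range.
The integers 10, …, 33 (24 of them) are such a set: any two sum to at least 10+11 = 21 and at most 32+33 = 65 < 67.
Any 25th integer completes one of the 12 pairs, so 25 choices force a sum of 67.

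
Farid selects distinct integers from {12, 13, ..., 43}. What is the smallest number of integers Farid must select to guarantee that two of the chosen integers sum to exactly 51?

19

Group the elements by complementary pair {x, 51−x}: {12,39}, {13,38}, {14,37}, …, giving 14 two-element pairs and 4 integers whose partner 51−x falls outside [12,43].
Pigeonhole: treating each of those 18 groups as a pigeonhole, one can pick one integer per group — 18 integers — with no two summing to 51.
The 19th integer lands in an occupied pair, forcing a sum of 51.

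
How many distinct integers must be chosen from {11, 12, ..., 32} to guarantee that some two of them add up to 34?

17

A set avoiding the sum 34 can contain at most one of each pair {x, 34−x}, plus the 10 elements whose complement lies outside the range or equal to its own complement.
The integers 17, …, 32 (16 of them) are such a set: any two sum to at least 17+18 = 35 > 34.
Any 17th integer completes one of the 6 pairs, so 17 choices force a sum of 34.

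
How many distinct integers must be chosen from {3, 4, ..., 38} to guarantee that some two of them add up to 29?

25

A set avoiding the sum 29 can contain at most one of each pair {x, 29−x}, plus the 12 elements whose complement lies outside the range.
The integers 15, …, 38 (24 of them) are such a set: any two sum to at least 15+16 = 31 > 29.
Any 25th integer completes one of the 12 pairs, so 25 choices force a sum of 29.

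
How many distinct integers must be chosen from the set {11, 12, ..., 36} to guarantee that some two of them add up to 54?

18

Group the elements by complementary pair {x, 54−x}: {18,36}, {19,35}, {20,34}, …, giving 9 two-element pairs; the single value 27 (it cannot pair with itself since the integers are distinct); and 7 integers whose partner 54−x falls outside [11,36].
By pigeonhole, treating each of those 17 groups as a pigeonhole, one can pick one integer per group — 17 integers — with no two summing to 54.
The 18th integer lands in an occupied pair, forcing a sum of 54.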